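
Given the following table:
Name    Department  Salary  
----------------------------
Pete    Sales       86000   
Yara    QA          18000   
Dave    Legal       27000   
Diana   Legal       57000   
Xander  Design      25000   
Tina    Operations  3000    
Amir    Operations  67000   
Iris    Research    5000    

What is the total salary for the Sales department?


Sales department members:
  Pete: 86000
Total = 86000 = 86000

ANSWER: 86000


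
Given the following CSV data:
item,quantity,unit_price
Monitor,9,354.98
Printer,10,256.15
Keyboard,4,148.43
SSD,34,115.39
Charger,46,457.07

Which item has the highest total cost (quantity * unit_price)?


Computing row totals:
  Monitor: 3194.82
  Printer: 2561.5
  Keyboard: 593.72
  SSD: 3923.26
  Charger: 21025.22
Maximum: Charger (21025.22)

ANSWER: Charger


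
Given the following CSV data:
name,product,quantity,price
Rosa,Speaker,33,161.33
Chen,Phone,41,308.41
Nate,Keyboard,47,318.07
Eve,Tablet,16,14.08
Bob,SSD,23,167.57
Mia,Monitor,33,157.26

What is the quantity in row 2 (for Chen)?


Row 2: Chen
Column 'quantity' = 41

ANSWER: 41


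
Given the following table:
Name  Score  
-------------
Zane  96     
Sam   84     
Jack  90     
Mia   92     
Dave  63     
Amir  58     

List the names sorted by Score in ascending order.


Sorting by Score (ascending):
  Amir: 58
  Dave: 63
  Sam: 84
  Jack: 90
  Mia: 92
  Zane: 96


ANSWER: Amir, Dave, Sam, Jack, Mia, Zane


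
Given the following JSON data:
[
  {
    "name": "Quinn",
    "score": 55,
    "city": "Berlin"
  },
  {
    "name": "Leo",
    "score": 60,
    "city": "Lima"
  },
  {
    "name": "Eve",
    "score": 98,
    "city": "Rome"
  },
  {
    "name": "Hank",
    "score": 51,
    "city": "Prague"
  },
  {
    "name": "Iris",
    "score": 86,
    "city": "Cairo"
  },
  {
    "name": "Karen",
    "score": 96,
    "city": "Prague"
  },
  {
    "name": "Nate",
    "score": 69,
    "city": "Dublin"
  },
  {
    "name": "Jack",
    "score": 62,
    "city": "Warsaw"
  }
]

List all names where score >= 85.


Filtering records where score >= 85:
  Quinn (score=55) -> no
  Leo (score=60) -> no
  Eve (score=98) -> YES
  Hank (score=51) -> no
  Iris (score=86) -> YES
  Karen (score=96) -> YES
  Nate (score=69) -> no
  Jack (score=62) -> no


ANSWER: Eve, Iris, Karen


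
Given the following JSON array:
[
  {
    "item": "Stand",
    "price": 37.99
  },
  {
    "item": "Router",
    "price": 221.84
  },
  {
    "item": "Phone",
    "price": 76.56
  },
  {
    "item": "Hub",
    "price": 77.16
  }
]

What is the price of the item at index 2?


Array index 2 -> Phone
price = 76.56

ANSWER: 76.56


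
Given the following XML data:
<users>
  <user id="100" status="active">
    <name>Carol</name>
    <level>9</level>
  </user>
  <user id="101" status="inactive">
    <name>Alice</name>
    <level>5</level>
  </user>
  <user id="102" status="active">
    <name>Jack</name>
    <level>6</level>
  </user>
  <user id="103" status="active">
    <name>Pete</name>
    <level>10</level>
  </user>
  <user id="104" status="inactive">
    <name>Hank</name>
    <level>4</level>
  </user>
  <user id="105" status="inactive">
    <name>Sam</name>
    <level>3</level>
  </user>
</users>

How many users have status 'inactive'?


Counting users with status='inactive':
  Alice (id=101) -> MATCH
  Hank (id=104) -> MATCH
  Sam (id=105) -> MATCH
Count: 3

ANSWER: 3


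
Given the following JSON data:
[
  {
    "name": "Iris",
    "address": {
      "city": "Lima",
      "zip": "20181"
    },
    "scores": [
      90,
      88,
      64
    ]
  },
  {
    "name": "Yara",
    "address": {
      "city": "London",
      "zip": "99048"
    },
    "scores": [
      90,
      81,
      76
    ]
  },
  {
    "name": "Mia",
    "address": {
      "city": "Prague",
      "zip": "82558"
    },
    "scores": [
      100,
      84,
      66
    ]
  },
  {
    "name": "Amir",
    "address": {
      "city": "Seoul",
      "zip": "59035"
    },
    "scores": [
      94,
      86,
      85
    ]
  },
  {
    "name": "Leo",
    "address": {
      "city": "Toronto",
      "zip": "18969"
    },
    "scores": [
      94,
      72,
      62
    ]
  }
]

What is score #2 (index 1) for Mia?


Path: records[2].scores[1]
Value: 84

ANSWER: 84


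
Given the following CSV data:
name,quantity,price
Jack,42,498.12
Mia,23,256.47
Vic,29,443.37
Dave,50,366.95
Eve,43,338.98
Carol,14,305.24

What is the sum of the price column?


Values in 'price' column:
  Row 1: 498.12
  Row 2: 256.47
  Row 3: 443.37
  Row 4: 366.95
  Row 5: 338.98
  Row 6: 305.24
Sum = 498.12 + 256.47 + 443.37 + 366.95 + 338.98 + 305.24 = 2209.13

ANSWER: 2209.13


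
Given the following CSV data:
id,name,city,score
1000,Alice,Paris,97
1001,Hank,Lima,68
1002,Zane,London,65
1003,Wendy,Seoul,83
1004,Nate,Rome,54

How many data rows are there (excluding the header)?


Counting rows (excluding header):
Header: id,name,city,score
Data rows: 5

ANSWER: 5


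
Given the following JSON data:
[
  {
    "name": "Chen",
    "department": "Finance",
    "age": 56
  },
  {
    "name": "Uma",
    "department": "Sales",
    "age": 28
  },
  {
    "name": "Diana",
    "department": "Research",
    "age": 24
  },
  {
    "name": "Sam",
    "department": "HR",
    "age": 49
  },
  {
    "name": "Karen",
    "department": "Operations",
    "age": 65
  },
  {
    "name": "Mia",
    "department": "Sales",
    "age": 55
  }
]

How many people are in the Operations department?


Scanning records for department = Operations
  Record 4: Karen
Count: 1

ANSWER: 1


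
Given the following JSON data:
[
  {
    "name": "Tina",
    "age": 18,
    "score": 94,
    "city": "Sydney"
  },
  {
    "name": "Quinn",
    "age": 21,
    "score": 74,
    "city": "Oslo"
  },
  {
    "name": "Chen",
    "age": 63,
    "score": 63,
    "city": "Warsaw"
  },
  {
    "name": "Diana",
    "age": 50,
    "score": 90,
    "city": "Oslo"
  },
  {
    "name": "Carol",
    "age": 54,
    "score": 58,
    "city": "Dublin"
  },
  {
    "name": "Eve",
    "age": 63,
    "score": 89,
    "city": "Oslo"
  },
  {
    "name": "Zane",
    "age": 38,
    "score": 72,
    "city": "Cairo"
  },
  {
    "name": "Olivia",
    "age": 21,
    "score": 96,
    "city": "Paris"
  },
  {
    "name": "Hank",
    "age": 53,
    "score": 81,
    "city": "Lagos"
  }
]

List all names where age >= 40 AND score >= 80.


Checking both conditions:
  Tina (age=18, score=94) -> no
  Quinn (age=21, score=74) -> no
  Chen (age=63, score=63) -> no
  Diana (age=50, score=90) -> YES
  Carol (age=54, score=58) -> no
  Eve (age=63, score=89) -> YES
  Zane (age=38, score=72) -> no
  Olivia (age=21, score=96) -> no
  Hank (age=53, score=81) -> YES


ANSWER: Diana, Eve, Hank


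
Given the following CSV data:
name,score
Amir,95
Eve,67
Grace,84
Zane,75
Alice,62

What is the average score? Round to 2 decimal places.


Scores: 95, 67, 84, 75, 62
Sum = 383
Count = 5
Average = 383 / 5 = 76.60

ANSWER: 76.60


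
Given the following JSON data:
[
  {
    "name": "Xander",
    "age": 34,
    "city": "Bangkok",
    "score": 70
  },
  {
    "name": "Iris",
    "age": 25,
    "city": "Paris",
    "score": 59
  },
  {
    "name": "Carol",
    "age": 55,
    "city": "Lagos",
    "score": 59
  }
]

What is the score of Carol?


Looking up record where name = Carol
Record index: 2
Field 'score' = 59

ANSWER: 59


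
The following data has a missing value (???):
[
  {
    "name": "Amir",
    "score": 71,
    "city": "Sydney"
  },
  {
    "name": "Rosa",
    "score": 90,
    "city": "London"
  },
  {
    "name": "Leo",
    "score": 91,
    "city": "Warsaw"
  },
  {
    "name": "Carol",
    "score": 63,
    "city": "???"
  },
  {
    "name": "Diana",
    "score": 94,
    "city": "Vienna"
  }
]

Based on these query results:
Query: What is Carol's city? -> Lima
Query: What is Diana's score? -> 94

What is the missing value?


The missing value is Carol's city
From query: Carol's city = Lima

ANSWER: Lima


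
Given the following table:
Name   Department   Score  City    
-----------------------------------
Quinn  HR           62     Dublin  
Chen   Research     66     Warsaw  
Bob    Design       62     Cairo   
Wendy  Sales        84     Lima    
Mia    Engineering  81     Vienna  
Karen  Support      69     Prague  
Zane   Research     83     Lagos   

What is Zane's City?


Row 7: Zane
City = Lagos

ANSWER: Lagos


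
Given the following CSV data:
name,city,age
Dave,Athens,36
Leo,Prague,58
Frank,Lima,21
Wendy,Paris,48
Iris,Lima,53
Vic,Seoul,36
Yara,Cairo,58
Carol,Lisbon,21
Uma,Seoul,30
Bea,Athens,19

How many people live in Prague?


Scanning city column for 'Prague':
  Row 2: Leo -> MATCH
Total matches: 1

ANSWER: 1


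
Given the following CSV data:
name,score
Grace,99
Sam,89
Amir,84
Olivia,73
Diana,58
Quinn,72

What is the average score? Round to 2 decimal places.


Scores: 99, 89, 84, 73, 58, 72
Sum = 475
Count = 6
Average = 475 / 6 = 79.17

ANSWER: 79.17


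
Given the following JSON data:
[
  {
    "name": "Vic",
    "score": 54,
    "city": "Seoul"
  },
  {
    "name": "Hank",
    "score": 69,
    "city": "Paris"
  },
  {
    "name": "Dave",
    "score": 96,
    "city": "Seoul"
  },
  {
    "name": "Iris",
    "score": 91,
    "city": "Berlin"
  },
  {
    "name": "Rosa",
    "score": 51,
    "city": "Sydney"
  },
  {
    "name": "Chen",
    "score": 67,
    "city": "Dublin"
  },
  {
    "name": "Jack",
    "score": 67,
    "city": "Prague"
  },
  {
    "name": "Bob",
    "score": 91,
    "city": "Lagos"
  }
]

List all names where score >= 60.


Filtering records where score >= 60:
  Vic (score=54) -> no
  Hank (score=69) -> YES
  Dave (score=96) -> YES
  Iris (score=91) -> YES
  Rosa (score=51) -> no
  Chen (score=67) -> YES
  Jack (score=67) -> YES
  Bob (score=91) -> YES


ANSWER: Hank, Dave, Iris, Chen, Jack, Bob


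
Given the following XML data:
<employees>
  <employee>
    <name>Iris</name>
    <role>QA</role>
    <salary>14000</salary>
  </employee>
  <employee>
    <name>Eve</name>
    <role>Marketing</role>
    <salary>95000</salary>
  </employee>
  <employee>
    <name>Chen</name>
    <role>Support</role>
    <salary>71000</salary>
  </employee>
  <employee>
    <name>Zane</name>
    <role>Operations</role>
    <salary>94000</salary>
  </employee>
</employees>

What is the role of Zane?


Searching for <employee> with <name>Zane</name>
Found at position 4
<role>Operations</role>

ANSWER: Operations


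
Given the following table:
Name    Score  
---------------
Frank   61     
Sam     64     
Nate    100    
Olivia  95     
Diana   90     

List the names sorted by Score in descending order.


Sorting by Score (descending):
  Nate: 100
  Olivia: 95
  Diana: 90
  Sam: 64
  Frank: 61


ANSWER: Nate, Olivia, Diana, Sam, Frank


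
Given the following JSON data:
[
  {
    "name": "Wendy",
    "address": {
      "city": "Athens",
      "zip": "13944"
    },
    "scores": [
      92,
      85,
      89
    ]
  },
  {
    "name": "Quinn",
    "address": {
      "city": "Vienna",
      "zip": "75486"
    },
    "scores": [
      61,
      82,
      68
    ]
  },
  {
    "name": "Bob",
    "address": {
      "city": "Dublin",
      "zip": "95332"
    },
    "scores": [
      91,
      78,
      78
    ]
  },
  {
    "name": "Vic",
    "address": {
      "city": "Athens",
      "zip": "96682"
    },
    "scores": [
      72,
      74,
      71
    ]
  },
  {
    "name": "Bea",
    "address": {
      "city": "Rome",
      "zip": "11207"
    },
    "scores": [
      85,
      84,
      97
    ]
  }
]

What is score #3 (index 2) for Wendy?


Path: records[0].scores[2]
Value: 89

ANSWER: 89


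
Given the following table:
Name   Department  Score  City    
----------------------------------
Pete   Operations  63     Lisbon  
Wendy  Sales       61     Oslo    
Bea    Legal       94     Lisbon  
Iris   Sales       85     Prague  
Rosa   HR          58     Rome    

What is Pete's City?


Row 1: Pete
City = Lisbon

ANSWER: Lisbon


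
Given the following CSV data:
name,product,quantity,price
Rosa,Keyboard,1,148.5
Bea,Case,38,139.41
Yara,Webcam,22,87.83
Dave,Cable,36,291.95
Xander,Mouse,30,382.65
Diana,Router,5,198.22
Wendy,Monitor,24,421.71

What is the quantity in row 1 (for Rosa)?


Row 1: Rosa
Column 'quantity' = 1

ANSWER: 1


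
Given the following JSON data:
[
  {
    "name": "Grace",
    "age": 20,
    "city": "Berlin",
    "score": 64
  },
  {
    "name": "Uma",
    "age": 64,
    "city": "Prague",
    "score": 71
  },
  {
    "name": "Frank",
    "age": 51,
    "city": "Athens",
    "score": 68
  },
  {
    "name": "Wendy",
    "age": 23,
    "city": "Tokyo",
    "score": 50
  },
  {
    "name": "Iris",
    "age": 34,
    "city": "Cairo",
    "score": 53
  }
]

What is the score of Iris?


Looking up record where name = Iris
Record index: 4
Field 'score' = 53

ANSWER: 53


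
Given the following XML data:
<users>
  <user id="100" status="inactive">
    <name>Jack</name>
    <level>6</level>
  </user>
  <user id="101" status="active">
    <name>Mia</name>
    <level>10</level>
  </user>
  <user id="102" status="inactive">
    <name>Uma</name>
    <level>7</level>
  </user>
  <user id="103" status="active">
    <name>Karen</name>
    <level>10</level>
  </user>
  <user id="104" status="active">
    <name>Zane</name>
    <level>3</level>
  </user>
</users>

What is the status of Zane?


Finding user with name = Zane
user id="104" status="active"

ANSWER: active


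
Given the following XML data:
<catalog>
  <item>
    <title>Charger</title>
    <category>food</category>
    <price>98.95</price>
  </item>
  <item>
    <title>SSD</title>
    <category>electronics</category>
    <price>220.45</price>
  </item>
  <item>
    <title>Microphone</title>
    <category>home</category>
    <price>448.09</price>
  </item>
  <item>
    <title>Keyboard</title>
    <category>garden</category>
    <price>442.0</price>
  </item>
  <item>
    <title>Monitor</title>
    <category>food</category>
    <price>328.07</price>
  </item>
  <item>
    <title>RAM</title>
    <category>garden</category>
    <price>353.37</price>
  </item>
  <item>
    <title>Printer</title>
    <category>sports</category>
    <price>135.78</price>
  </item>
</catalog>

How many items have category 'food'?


Scanning <item> elements for <category>food</category>:
  Item 1: Charger -> MATCH
  Item 5: Monitor -> MATCH
Count: 2

ANSWER: 2


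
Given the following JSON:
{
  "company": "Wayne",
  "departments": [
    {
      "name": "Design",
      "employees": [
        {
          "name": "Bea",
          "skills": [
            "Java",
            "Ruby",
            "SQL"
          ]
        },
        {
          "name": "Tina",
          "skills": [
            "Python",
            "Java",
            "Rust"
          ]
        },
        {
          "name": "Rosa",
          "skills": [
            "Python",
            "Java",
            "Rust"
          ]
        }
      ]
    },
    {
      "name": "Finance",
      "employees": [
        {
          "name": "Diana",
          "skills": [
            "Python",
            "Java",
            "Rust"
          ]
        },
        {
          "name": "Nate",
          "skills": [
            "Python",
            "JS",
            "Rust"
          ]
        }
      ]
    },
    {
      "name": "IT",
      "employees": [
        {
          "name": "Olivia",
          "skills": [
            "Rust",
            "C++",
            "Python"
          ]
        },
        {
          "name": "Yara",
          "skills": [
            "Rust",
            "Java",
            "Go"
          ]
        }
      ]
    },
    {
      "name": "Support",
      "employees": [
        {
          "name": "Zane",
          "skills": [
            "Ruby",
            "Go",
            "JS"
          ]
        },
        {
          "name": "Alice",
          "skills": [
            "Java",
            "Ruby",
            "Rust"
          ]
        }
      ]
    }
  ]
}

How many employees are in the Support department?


Path: departments[3].employees
Count: 2

ANSWER: 2


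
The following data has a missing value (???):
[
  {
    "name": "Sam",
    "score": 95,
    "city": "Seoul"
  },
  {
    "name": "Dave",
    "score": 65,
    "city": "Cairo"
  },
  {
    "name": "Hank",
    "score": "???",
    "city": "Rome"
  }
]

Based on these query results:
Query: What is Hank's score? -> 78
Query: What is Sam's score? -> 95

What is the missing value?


The missing value is Hank's score
From query: Hank's score = 78

ANSWER: 78


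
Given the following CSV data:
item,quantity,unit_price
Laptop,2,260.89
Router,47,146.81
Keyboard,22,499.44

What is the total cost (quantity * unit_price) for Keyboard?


Row: Keyboard
quantity = 22
unit_price = 499.44
total = 22 * 499.44 = 10987.68

ANSWER: 10987.68


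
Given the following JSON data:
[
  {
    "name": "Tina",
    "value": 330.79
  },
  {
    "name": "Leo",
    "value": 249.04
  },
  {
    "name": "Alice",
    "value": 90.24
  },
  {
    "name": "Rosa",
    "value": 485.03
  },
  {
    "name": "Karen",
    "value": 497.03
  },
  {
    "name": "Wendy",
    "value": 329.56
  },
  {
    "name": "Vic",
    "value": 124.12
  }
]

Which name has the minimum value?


Comparing values:
  Tina: 330.79
  Leo: 249.04
  Alice: 90.24
  Rosa: 485.03
  Karen: 497.03
  Wendy: 329.56
  Vic: 124.12
Minimum: Alice (90.24)

ANSWER: Alice


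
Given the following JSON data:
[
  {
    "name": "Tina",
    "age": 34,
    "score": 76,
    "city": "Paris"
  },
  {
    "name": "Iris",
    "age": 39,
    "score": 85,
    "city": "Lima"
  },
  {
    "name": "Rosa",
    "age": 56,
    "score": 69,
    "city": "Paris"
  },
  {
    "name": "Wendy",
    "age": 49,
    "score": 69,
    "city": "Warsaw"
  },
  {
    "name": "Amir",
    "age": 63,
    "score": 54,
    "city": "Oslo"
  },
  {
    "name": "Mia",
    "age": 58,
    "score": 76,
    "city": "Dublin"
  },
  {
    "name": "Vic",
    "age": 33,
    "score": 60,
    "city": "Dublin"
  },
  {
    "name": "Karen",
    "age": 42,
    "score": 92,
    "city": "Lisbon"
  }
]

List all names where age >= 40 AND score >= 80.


Checking both conditions:
  Tina (age=34, score=76) -> no
  Iris (age=39, score=85) -> no
  Rosa (age=56, score=69) -> no
  Wendy (age=49, score=69) -> no
  Amir (age=63, score=54) -> no
  Mia (age=58, score=76) -> no
  Vic (age=33, score=60) -> no
  Karen (age=42, score=92) -> YES


ANSWER: Karen


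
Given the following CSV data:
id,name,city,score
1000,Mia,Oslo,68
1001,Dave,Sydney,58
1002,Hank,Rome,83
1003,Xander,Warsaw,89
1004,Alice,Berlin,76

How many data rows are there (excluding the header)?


Counting rows (excluding header):
Header: id,name,city,score
Data rows: 5

ANSWER: 5


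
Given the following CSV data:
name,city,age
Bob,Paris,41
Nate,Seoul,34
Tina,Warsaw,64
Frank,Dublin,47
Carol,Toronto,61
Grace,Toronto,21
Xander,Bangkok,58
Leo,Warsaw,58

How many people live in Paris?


Scanning city column for 'Paris':
  Row 1: Bob -> MATCH
Total matches: 1

ANSWER: 1


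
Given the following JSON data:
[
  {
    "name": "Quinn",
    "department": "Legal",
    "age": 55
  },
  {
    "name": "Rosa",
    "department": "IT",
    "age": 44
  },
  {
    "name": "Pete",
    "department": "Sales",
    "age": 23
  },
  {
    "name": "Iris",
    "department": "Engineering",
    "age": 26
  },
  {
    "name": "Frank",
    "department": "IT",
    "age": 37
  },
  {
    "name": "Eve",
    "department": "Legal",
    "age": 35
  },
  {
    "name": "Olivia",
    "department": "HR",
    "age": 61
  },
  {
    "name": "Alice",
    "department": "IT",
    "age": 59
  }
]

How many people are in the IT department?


Scanning records for department = IT
  Record 1: Rosa
  Record 4: Frank
  Record 7: Alice
Count: 3

ANSWER: 3


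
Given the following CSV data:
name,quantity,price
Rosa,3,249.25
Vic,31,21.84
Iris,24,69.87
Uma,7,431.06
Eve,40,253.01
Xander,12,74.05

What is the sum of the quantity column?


Values in 'quantity' column:
  Row 1: 3
  Row 2: 31
  Row 3: 24
  Row 4: 7
  Row 5: 40
  Row 6: 12
Sum = 3 + 31 + 24 + 7 + 40 + 12 = 117

ANSWER: 117


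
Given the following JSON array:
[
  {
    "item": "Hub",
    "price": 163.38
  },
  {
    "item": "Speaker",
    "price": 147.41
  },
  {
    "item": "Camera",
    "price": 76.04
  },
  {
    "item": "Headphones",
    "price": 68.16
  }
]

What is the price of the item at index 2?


Array index 2 -> Camera
price = 76.04

ANSWER: 76.04


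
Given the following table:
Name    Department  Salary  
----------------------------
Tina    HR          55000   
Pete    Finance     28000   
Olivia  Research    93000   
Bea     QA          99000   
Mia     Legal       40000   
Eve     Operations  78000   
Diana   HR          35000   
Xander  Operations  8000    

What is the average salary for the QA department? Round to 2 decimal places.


QA department members:
  Bea: 99000
Sum = 99000
Count = 1
Average = 99000 / 1 = 99000.00

ANSWER: 99000.00


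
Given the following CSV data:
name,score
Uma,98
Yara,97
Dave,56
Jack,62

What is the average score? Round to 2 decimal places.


Scores: 98, 97, 56, 62
Sum = 313
Count = 4
Average = 313 / 4 = 78.25

ANSWER: 78.25


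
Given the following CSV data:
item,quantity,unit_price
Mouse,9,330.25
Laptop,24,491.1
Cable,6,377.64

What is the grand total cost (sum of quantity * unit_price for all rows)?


Computing row totals:
  Mouse: 9 * 330.25 = 2972.25
  Laptop: 24 * 491.1 = 11786.4
  Cable: 6 * 377.64 = 2265.84
Grand total = 2972.25 + 11786.4 + 2265.84 = 17024.49

ANSWER: 17024.49


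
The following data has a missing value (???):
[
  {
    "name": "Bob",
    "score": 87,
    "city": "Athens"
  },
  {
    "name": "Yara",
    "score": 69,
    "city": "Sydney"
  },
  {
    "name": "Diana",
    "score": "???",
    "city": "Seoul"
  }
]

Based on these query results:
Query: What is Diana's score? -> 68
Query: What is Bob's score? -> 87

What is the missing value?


The missing value is Diana's score
From query: Diana's score = 68

ANSWER: 68


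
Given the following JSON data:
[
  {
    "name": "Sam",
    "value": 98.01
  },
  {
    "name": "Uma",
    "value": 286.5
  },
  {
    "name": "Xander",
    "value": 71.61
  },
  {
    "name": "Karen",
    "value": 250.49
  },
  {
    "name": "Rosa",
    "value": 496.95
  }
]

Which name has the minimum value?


Comparing values:
  Sam: 98.01
  Uma: 286.5
  Xander: 71.61
  Karen: 250.49
  Rosa: 496.95
Minimum: Xander (71.61)

ANSWER: Xander


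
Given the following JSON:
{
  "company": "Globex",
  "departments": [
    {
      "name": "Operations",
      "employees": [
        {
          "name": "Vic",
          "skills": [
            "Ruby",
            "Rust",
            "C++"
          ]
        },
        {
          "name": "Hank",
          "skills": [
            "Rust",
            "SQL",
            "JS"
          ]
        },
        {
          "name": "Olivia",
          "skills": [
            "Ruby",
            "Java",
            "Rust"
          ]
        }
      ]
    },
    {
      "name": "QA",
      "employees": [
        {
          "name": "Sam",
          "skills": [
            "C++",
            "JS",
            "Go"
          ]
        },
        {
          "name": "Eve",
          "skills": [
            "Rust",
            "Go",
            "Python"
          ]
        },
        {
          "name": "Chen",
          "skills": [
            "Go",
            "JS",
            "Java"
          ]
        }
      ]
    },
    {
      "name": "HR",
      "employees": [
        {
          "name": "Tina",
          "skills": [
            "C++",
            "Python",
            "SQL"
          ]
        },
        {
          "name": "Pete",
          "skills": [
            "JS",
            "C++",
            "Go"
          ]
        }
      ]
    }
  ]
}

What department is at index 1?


Path: departments[1].name
Value: QA

ANSWER: QA


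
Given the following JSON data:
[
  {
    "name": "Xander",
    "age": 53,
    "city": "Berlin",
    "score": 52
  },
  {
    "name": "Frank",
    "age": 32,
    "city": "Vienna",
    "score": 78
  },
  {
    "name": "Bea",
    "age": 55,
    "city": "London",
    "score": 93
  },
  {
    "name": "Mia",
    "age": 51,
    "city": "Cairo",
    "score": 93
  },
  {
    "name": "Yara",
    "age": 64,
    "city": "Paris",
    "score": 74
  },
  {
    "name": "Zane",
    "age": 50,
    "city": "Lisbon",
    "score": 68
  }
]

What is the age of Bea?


Looking up record where name = Bea
Record index: 2
Field 'age' = 55

ANSWER: 55


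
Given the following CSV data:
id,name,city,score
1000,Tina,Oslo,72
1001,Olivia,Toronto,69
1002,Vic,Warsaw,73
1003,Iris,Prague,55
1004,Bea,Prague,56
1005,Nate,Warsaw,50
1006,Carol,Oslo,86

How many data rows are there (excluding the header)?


Counting rows (excluding header):
Header: id,name,city,score
Data rows: 7

ANSWER: 7


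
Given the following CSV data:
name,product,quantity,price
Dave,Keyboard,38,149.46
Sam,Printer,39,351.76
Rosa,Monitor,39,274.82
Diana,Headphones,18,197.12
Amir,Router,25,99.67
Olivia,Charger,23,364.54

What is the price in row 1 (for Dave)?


Row 1: Dave
Column 'price' = 149.46

ANSWER: 149.46


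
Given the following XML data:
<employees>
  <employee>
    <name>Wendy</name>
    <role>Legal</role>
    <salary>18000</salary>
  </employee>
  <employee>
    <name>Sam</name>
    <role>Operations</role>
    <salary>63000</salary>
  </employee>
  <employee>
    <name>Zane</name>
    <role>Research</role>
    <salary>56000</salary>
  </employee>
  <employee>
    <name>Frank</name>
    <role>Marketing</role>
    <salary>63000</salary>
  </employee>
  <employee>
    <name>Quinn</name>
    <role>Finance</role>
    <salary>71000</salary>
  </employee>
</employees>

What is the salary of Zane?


Searching for <employee> with <name>Zane</name>
Found at position 3
<salary>56000</salary>

ANSWER: 56000


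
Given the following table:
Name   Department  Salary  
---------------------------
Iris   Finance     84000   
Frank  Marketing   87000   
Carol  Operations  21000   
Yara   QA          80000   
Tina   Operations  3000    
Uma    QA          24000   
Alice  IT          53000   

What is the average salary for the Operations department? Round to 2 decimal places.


Operations department members:
  Carol: 21000
  Tina: 3000
Sum = 24000
Count = 2
Average = 24000 / 2 = 12000.00

ANSWER: 12000.00


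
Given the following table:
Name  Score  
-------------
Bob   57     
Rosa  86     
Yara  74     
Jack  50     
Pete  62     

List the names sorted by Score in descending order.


Sorting by Score (descending):
  Rosa: 86
  Yara: 74
  Pete: 62
  Bob: 57
  Jack: 50


ANSWER: Rosa, Yara, Pete, Bob, Jack


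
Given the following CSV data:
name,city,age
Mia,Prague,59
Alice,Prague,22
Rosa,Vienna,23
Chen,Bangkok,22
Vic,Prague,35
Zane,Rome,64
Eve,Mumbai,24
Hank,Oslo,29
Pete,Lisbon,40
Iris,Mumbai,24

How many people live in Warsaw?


Scanning city column for 'Warsaw':
Total matches: 0

ANSWER: 0


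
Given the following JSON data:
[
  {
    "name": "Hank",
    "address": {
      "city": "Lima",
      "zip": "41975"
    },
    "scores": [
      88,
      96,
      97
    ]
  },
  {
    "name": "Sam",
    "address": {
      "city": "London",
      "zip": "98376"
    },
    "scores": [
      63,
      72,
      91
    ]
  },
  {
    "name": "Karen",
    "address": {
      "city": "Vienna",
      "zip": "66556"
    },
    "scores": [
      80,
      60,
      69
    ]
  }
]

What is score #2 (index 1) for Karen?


Path: records[2].scores[1]
Value: 60

ANSWER: 60


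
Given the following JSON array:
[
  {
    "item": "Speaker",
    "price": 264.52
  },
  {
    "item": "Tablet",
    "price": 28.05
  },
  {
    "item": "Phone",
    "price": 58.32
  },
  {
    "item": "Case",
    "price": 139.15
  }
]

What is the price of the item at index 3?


Array index 3 -> Case
price = 139.15

ANSWER: 139.15


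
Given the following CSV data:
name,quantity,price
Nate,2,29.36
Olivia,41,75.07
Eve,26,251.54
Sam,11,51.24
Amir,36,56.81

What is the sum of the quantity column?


Values in 'quantity' column:
  Row 1: 2
  Row 2: 41
  Row 3: 26
  Row 4: 11
  Row 5: 36
Sum = 2 + 41 + 26 + 11 + 36 = 116

ANSWER: 116


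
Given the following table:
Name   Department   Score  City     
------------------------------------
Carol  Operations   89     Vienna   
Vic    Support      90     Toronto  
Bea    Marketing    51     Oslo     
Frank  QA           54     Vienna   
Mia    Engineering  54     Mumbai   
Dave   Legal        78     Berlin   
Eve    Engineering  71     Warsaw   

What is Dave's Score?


Row 6: Dave
Score = 78

ANSWER: 78


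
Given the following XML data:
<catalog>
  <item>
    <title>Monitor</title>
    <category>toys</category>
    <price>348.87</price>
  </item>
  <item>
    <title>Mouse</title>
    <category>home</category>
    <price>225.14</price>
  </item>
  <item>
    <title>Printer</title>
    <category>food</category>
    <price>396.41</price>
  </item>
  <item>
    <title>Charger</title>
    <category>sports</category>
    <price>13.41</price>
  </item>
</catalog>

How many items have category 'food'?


Scanning <item> elements for <category>food</category>:
  Item 3: Printer -> MATCH
Count: 1

ANSWER: 1


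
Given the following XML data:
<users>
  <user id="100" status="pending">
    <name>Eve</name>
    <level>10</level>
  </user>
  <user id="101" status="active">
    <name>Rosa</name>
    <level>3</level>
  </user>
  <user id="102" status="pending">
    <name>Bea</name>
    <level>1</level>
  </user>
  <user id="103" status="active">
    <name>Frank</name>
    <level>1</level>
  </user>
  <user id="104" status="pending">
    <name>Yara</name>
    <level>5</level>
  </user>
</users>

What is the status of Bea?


Finding user with name = Bea
user id="102" status="pending"

ANSWER: pending


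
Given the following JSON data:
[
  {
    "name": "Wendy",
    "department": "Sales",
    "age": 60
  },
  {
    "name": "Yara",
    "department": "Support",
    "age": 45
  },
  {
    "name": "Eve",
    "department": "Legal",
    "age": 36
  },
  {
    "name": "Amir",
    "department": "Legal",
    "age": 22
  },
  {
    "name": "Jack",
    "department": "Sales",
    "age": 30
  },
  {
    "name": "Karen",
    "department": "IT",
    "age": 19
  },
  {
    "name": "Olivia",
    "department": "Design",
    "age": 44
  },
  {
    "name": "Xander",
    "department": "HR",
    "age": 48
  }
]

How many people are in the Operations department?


Scanning records for department = Operations
  No matches found
Count: 0

ANSWER: 0


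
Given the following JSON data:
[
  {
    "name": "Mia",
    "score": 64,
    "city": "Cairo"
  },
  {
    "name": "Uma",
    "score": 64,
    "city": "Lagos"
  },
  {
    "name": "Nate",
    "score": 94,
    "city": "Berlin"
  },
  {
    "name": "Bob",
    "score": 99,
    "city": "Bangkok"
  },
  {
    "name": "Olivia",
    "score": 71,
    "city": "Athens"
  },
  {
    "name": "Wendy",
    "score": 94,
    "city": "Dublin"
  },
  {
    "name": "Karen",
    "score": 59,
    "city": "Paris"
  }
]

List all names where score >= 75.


Filtering records where score >= 75:
  Mia (score=64) -> no
  Uma (score=64) -> no
  Nate (score=94) -> YES
  Bob (score=99) -> YES
  Olivia (score=71) -> no
  Wendy (score=94) -> YES
  Karen (score=59) -> no


ANSWER: Nate, Bob, Wendy


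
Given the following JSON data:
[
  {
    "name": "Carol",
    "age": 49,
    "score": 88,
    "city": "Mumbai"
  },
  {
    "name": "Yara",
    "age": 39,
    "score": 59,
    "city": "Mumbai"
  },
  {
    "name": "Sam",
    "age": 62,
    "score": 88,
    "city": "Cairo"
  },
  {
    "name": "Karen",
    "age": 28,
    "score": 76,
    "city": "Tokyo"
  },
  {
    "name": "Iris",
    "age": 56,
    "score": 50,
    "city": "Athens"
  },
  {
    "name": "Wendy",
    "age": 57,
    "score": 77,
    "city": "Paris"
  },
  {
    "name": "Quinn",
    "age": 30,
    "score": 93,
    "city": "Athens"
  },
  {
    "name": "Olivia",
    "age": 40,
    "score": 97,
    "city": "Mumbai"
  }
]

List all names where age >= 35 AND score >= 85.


Checking both conditions:
  Carol (age=49, score=88) -> YES
  Yara (age=39, score=59) -> no
  Sam (age=62, score=88) -> YES
  Karen (age=28, score=76) -> no
  Iris (age=56, score=50) -> no
  Wendy (age=57, score=77) -> no
  Quinn (age=30, score=93) -> no
  Olivia (age=40, score=97) -> YES


ANSWER: Carol, Sam, Olivia


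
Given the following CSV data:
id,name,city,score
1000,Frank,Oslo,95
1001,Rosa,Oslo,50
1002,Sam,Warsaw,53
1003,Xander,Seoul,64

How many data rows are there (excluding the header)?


Counting rows (excluding header):
Header: id,name,city,score
Data rows: 4

ANSWER: 4


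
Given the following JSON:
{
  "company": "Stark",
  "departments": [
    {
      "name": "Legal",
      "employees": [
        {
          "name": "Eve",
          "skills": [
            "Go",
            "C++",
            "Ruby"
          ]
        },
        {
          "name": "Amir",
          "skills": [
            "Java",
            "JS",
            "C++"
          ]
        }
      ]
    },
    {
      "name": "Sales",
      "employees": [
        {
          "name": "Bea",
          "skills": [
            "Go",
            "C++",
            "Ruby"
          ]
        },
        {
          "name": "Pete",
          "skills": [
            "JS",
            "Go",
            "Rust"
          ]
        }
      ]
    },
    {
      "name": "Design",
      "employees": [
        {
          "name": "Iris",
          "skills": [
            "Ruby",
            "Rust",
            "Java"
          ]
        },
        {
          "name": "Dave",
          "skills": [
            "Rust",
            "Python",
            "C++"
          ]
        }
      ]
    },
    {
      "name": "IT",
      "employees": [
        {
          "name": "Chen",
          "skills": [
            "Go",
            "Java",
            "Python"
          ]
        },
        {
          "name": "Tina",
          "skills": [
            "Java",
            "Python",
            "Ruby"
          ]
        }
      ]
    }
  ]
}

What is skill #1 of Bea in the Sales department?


Path: departments[1].employees[0].skills[0]
Value: Go

ANSWER: Go


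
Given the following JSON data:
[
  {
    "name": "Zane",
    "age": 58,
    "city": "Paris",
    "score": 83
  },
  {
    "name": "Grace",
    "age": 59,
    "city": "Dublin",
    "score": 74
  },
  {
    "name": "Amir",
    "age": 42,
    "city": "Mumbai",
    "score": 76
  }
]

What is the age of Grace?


Looking up record where name = Grace
Record index: 1
Field 'age' = 59

ANSWER: 59


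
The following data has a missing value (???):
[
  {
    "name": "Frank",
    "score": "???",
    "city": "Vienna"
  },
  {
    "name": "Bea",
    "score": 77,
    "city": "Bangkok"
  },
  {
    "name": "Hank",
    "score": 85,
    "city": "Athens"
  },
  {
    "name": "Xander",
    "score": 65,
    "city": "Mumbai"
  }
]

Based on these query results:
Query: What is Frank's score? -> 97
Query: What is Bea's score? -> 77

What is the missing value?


The missing value is Frank's score
From query: Frank's score = 97

ANSWER: 97


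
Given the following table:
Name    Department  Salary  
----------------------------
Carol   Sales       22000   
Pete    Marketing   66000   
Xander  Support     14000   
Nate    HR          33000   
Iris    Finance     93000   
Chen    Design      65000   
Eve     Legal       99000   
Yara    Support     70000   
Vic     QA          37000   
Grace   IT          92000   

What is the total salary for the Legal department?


Legal department members:
  Eve: 99000
Total = 99000 = 99000

ANSWER: 99000


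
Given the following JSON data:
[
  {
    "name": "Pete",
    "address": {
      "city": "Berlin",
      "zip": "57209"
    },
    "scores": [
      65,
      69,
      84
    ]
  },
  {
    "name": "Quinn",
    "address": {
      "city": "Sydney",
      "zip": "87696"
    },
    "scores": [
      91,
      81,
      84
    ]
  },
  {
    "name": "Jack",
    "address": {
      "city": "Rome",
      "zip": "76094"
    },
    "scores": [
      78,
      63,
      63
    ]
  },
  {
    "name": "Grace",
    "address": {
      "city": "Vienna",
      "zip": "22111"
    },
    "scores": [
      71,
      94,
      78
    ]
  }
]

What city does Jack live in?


Path: records[2].address.city
Value: Rome

ANSWER: Rome


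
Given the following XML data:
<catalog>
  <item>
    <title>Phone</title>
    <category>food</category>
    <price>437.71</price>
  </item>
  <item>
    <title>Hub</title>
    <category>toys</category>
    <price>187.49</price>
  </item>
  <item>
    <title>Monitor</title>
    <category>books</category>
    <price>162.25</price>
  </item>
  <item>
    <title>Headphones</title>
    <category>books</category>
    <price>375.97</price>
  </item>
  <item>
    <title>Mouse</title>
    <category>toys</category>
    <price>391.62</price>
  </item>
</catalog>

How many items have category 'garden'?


Scanning <item> elements for <category>garden</category>:
Count: 0

ANSWER: 0


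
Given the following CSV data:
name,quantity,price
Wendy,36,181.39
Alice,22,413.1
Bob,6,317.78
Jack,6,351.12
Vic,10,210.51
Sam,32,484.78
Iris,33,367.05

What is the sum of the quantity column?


Values in 'quantity' column:
  Row 1: 36
  Row 2: 22
  Row 3: 6
  Row 4: 6
  Row 5: 10
  Row 6: 32
  Row 7: 33
Sum = 36 + 22 + 6 + 6 + 10 + 32 + 33 = 145

ANSWER: 145


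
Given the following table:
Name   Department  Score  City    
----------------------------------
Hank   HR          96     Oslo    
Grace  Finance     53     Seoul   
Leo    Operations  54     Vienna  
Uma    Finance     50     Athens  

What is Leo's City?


Row 3: Leo
City = Vienna

ANSWER: Vienna


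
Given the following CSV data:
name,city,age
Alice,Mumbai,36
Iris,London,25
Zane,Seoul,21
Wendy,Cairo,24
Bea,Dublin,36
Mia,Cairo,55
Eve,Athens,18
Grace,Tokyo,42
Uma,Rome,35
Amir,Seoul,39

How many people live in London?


Scanning city column for 'London':
  Row 2: Iris -> MATCH
Total matches: 1

ANSWER: 1


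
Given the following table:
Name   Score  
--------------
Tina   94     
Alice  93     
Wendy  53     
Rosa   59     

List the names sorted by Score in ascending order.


Sorting by Score (ascending):
  Wendy: 53
  Rosa: 59
  Alice: 93
  Tina: 94


ANSWER: Wendy, Rosa, Alice, Tina


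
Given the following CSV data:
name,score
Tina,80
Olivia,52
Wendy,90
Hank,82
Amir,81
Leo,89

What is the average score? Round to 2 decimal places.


Scores: 80, 52, 90, 82, 81, 89
Sum = 474
Count = 6
Average = 474 / 6 = 79.00

ANSWER: 79.00


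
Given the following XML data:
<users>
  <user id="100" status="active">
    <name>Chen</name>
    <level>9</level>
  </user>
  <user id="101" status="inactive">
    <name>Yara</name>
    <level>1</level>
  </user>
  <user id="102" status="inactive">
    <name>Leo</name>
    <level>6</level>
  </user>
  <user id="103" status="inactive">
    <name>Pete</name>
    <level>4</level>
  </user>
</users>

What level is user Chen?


Finding user: Chen
<level>9</level>

ANSWER: 9


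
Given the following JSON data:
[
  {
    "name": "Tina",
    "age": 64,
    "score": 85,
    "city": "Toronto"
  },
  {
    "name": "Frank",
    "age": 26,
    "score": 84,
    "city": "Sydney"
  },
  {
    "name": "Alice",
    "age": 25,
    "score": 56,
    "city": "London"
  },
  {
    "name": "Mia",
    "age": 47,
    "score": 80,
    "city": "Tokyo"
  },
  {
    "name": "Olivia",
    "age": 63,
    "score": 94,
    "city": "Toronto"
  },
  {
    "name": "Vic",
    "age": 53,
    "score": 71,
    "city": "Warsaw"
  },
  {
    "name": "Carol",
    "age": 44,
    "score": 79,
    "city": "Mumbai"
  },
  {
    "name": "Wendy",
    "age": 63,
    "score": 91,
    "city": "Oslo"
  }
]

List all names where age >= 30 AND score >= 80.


Checking both conditions:
  Tina (age=64, score=85) -> YES
  Frank (age=26, score=84) -> no
  Alice (age=25, score=56) -> no
  Mia (age=47, score=80) -> YES
  Olivia (age=63, score=94) -> YES
  Vic (age=53, score=71) -> no
  Carol (age=44, score=79) -> no
  Wendy (age=63, score=91) -> YES


ANSWER: Tina, Mia, Olivia, Wendy
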